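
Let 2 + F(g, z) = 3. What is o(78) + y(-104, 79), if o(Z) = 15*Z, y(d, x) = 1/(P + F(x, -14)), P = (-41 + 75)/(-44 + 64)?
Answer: 31600/27 ≈ 1170.4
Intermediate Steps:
F(g, z) = 1 (F(g, z) = -2 + 3 = 1)
P = 17/10 (P = 34/20 = 34*(1/20) = 17/10 ≈ 1.7000)
y(d, x) = 10/27 (y(d, x) = 1/(17/10 + 1) = 1/(27/10) = 10/27)
o(78) + y(-104, 79) = 15*78 + 10/27 = 1170 + 10/27 = 31600/27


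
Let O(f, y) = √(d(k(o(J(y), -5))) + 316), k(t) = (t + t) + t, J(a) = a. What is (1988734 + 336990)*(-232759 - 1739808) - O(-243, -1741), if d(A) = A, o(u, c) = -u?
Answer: -4587646413508 - √5539 ≈ -4.5876e+12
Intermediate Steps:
k(t) = 3*t (k(t) = 2*t + t = 3*t)
O(f, y) = √(316 - 3*y) (O(f, y) = √(3*(-y) + 316) = √(-3*y + 316) = √(316 - 3*y))
(1988734 + 336990)*(-232759 - 1739808) - O(-243, -1741) = (1988734 + 336990)*(-232759 - 1739808) - √(316 - 3*(-1741)) = 2325724*(-1972567) - √(316 + 5223) = -4587646413508 - √5539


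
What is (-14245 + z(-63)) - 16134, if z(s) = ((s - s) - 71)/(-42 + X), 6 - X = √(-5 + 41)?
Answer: -1275847/42 ≈ -30377.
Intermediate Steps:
X = 0 (X = 6 - √(-5 + 41) = 6 - √36 = 6 - 1*6 = 6 - 6 = 0)
z(s) = 71/42 (z(s) = ((s - s) - 71)/(-42 + 0) = (0 - 71)/(-42) = -71*(-1/42) = 71/42)
(-14245 + z(-63)) - 16134 = (-14245 + 71/42) - 16134 = -598219/42 - 16134 = -1275847/42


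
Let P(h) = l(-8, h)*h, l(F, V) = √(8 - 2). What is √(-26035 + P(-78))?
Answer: √(-26035 - 78*√6) ≈ 161.94*I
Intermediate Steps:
l(F, V) = √6
P(h) = h*√6 (P(h) = √6*h = h*√6)
√(-26035 + P(-78)) = √(-26035 - 78*√6)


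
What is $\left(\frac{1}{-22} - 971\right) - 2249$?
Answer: $- \frac{70841}{22} \approx -3220.0$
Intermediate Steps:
$\left(\frac{1}{-22} - 971\right) - 2249 = \left(- \frac{1}{22} - 971\right) - 2249 = - \frac{21363}{22} - 2249 = - \frac{70841}{22}$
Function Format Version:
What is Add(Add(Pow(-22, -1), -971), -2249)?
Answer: Rational(-70841, 22) ≈ -3220.0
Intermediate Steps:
Add(Add(Pow(-22, -1), -971), -2249) = Add(Add(Rational(-1, 22), -971), -2249) = Add(Rational(-21363, 22), -2249) = Rational(-70841, 22)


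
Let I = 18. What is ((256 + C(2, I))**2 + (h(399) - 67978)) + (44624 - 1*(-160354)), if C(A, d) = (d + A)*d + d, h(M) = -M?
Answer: 538557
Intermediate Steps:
C(A, d) = d + d*(A + d) (C(A, d) = (A + d)*d + d = d*(A + d) + d = d + d*(A + d))
((256 + C(2, I))**2 + (h(399) - 67978)) + (44624 - 1*(-160354)) = ((256 + 18*(1 + 2 + 18))**2 + (-1*399 - 67978)) + (44624 - 1*(-160354)) = ((256 + 18*21)**2 + (-399 - 67978)) + (44624 + 160354) = ((256 + 378)**2 - 68377) + 204978 = (634**2 - 68377) + 204978 = (401956 - 68377) + 204978 = 333579 + 204978 = 538557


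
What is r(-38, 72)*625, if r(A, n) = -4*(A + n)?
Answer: -85000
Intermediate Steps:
r(A, n) = -4*A - 4*n
r(-38, 72)*625 = (-4*(-38) - 4*72)*625 = (152 - 288)*625 = -136*625 = -85000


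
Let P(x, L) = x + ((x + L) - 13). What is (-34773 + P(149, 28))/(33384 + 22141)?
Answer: -6892/11105 ≈ -0.62062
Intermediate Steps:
P(x, L) = -13 + L + 2*x (P(x, L) = x + ((L + x) - 13) = x + (-13 + L + x) = -13 + L + 2*x)
(-34773 + P(149, 28))/(33384 + 22141) = (-34773 + (-13 + 28 + 2*149))/(33384 + 22141) = (-34773 + (-13 + 28 + 298))/55525 = (-34773 + 313)*(1/55525) = -34460*1/55525 = -6892/11105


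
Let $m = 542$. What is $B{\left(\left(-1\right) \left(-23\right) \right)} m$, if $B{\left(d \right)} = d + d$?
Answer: $24932$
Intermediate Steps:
$B{\left(d \right)} = 2 d$
$B{\left(\left(-1\right) \left(-23\right) \right)} m = 2 \left(\left(-1\right) \left(-23\right)\right) 542 = 2 \cdot 23 \cdot 542 = 46 \cdot 542 = 24932$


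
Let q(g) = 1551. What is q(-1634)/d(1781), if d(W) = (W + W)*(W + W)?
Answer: 1551/12687844 ≈ 0.00012224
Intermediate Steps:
d(W) = 4*W² (d(W) = (2*W)*(2*W) = 4*W²)
q(-1634)/d(1781) = 1551/((4*1781²)) = 1551/((4*3171961)) = 1551/12687844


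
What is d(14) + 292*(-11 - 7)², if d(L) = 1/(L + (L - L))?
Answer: 1324513/14 ≈ 94608.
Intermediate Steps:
d(L) = 1/L (d(L) = 1/(L + 0) = 1/L)
d(14) + 292*(-11 - 7)² = 1/14 + 292*(-11 - 7)² = 1/14 + 292*(-18)² = 1/14 + 292*324 = 1/14 + 94608 = 1324513/14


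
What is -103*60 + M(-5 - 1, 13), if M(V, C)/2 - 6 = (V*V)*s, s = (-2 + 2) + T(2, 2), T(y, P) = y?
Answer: -6024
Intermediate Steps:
s = 2 (s = (-2 + 2) + 2 = 0 + 2 = 2)
M(V, C) = 12 + 4*V² (M(V, C) = 12 + 2*((V*V)*2) = 12 + 2*(V²*2) = 12 + 2*(2*V²) = 12 + 4*V²)
-103*60 + M(-5 - 1, 13) = -103*60 + (12 + 4*(-5 - 1)²) = -6180 + (12 + 4*(-6)²) = -6180 + (12 + 4*36) = -6180 + (12 + 144) = -6180 + 156 = -6024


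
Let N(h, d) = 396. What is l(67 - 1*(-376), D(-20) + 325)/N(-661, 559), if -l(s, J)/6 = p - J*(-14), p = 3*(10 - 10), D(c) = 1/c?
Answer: -45493/660 ≈ -68.929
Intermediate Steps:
p = 0 (p = 3*0 = 0)
l(s, J) = -84*J (l(s, J) = -6*(0 - J*(-14)) = -6*(0 - (-14)*J) = -6*(0 + 14*J) = -84*J)
l(67 - 1*(-376), D(-20) + 325)/N(-661, 559) = -84*(1/(-20) + 325)/396 = -84*(-1/20 + 325)*(1/396) = -84*6499/20*(1/396) = -136479/5*1/396 = -45493/660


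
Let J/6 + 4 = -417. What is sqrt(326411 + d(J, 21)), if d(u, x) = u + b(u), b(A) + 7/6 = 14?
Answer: sqrt(11660322)/6 ≈ 569.12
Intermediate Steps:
J = -2526 (J = -24 + 6*(-417) = -24 - 2502 = -2526)
b(A) = 77/6 (b(A) = -7/6 + 14 = 77/6)
d(u, x) = 77/6 + u (d(u, x) = u + 77/6 = 77/6 + u)
sqrt(326411 + d(J, 21)) = sqrt(326411 + (77/6 - 2526)) = sqrt(326411 - 15079/6) = sqrt(1943387/6) = sqrt(11660322)/6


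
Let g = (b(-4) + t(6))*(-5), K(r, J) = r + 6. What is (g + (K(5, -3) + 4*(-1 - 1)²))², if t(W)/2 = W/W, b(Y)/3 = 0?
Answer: 289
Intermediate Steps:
b(Y) = 0 (b(Y) = 3*0 = 0)
K(r, J) = 6 + r
t(W) = 2 (t(W) = 2*(W/W) = 2*1 = 2)
g = -10 (g = (0 + 2)*(-5) = 2*(-5) = -10)
(g + (K(5, -3) + 4*(-1 - 1)²))² = (-10 + ((6 + 5) + 4*(-1 - 1)²))² = (-10 + (11 + 4*(-2)²))² = (-10 + (11 + 4*4))² = (-10 + (11 + 16))² = (-10 + 27)² = 17² = 289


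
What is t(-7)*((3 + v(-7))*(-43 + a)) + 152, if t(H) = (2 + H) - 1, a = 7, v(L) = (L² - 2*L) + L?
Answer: 12896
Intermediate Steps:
v(L) = L² - L
t(H) = 1 + H
t(-7)*((3 + v(-7))*(-43 + a)) + 152 = (1 - 7)*((3 - 7*(-1 - 7))*(-43 + 7)) + 152 = -6*(3 - 7*(-8))*(-36) + 152 = -6*(3 + 56)*(-36) + 152 = -354*(-36) + 152 = -6*(-2124) + 152 = 12744 + 152 = 12896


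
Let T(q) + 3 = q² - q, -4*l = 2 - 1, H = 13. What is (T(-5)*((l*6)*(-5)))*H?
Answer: 5265/2 ≈ 2632.5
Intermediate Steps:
l = -¼ (l = -(2 - 1)/4 = -¼*1 = -¼ ≈ -0.25000)
T(q) = -3 + q² - q (T(q) = -3 + (q² - q) = -3 + q² - q)
(T(-5)*((l*6)*(-5)))*H = ((-3 + (-5)² - 1*(-5))*(-¼*6*(-5)))*13 = ((-3 + 25 + 5)*(-3/2*(-5)))*13 = (27*(15/2))*13 = (405/2)*13 = 5265/2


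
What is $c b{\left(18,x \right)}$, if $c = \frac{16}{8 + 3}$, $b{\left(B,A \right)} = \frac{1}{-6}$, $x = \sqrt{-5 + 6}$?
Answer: $- \frac{8}{33} \approx -0.24242$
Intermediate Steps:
$x = 1$ ($x = \sqrt{1} = 1$)
$b{\left(B,A \right)} = - \frac{1}{6}$
$c = \frac{16}{11} \approx 1.4545$
$c b{\left(18,x \right)} = \frac{16}{11} \left(- \frac{1}{6}\right) = - \frac{8}{33}$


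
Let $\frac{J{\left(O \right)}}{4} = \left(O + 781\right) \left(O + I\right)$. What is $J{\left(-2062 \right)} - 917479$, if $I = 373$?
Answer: $7736957$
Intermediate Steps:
$J{\left(O \right)} = 4 \left(373 + O\right) \left(781 + O\right)$ ($J{\left(O \right)} = 4 \left(O + 781\right) \left(O + 373\right) = 4 \left(781 + O\right) \left(373 + O\right) = 4 \left(373 + O\right) \left(781 + O\right)$)
$J{\left(-2062 \right)} - 917479 = \left(1165252 + 4 \left(-2062\right)^{2} + 4616 \left(-2062\right)\right) - 917479 = \left(1165252 + 4 \cdot 4251844 - 9518192\right) - 917479 = \left(1165252 + 17007376 - 9518192\right) - 917479 = 8654436 - 917479 = 7736957$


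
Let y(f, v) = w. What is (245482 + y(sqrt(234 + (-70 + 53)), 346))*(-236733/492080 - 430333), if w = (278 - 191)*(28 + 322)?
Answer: -14607736562247659/123020 ≈ -1.1874e+11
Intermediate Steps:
w = 30450 (w = 87*350 = 30450)
y(f, v) = 30450
(245482 + y(sqrt(234 + (-70 + 53)), 346))*(-236733/492080 - 430333) = (245482 + 30450)*(-236733/492080 - 430333) = 275932*(-236733*1/492080 - 430333) = 275932*(-236733/492080 - 430333) = 275932*(-211758499373/492080) = -14607736562247659/123020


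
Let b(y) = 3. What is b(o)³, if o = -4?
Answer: 27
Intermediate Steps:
b(o)³ = 3³ = 27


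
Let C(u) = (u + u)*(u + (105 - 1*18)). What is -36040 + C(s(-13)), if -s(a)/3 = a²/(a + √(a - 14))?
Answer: (-1728374*I - 1273233*√3)/(39*√3 + 71*I) ≈ -28289.0 + 4146.7*I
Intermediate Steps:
s(a) = -3*a²/(a + √(-14 + a)) (s(a) = -3*a²/(a + √(a - 14)) = -3*a²/(a + √(-14 + a)))
C(u) = 2*u*(87 + u) (C(u) = (2*u)*(u + (105 - 18)) = (2*u)*(u + 87) = (2*u)*(87 + u) = 2*u*(87 + u))
-36040 + C(s(-13)) = -36040 + 2*(-3*(-13)²/(-13 + √(-14 - 13)))*(87 - 3*(-13)²/(-13 + √(-14 - 13))) = -36040 + 2*(-3*169/(-13 + √(-27)))*(87 - 3*169/(-13 + √(-27))) = -36040 + 2*(-3*169/(-13 + 3*I*√3))*(87 - 3*169/(-13 + 3*I*√3)) = -36040 + 2*(-507/(-13 + 3*I*√3))*(87 - 507/(-13 + 3*I*√3)) = -36040 - 1014*(87 - 507/(-13 + 3*I*√3))/(-13 + 3*I*√3)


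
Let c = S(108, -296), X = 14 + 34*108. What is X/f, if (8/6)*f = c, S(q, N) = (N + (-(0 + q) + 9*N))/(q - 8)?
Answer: -368600/2301 ≈ -160.19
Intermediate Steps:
S(q, N) = (-q + 10*N)/(-8 + q) (S(q, N) = (N + (-q + 9*N))/(-8 + q) = (-q + 10*N)/(-8 + q))
X = 3686 (X = 14 + 3672 = 3686)
c = -767/25 (c = (-1*108 + 10*(-296))/(-8 + 108) = (-108 - 2960)/100 = (1/100)*(-3068) = -767/25 ≈ -30.680)
f = -2301/100 (f = (¾)*(-767/25) = -2301/100 ≈ -23.010)
X/f = 3686/(-2301/100) = 3686*(-100/2301) = -368600/2301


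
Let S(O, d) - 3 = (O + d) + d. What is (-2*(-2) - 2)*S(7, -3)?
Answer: 8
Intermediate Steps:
S(O, d) = 3 + O + 2*d (S(O, d) = 3 + ((O + d) + d) = 3 + (O + 2*d) = 3 + O + 2*d)
(-2*(-2) - 2)*S(7, -3) = (-2*(-2) - 2)*(3 + 7 + 2*(-3)) = (4 - 2)*(3 + 7 - 6) = 2*4 = 8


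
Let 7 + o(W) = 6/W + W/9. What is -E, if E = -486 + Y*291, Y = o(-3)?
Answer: 3202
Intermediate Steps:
o(W) = -7 + 6/W + W/9 (o(W) = -7 + (6/W + W/9) = -7 + 6/W + W/9)
Y = -28/3 (Y = -7 + 6/(-3) + (⅑)*(-3) = -7 + 6*(-⅓) - ⅓ = -7 - 2 - ⅓ = -28/3 ≈ -9.3333)
E = -3202 (E = -486 - 28/3*291 = -486 - 2716 = -3202)
-E = -1*(-3202) = 3202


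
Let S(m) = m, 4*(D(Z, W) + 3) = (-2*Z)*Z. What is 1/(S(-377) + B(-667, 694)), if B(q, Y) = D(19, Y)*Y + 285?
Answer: -1/127441 ≈ -7.8468e-6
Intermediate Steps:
D(Z, W) = -3 - Z²/2 (D(Z, W) = -3 + ((-2*Z)*Z)/4 = -3 + (-2*Z²)/4 = -3 - Z²/2)
B(q, Y) = 285 - 367*Y/2 (B(q, Y) = (-3 - ½*19²)*Y + 285 = (-3 - ½*361)*Y + 285 = (-3 - 361/2)*Y + 285 = -367*Y/2 + 285 = 285 - 367*Y/2)
1/(S(-377) + B(-667, 694)) = 1/(-377 + (285 - 367/2*694)) = 1/(-377 + (285 - 127349)) = 1/(-377 - 127064) = 1/(-127441) = -1/127441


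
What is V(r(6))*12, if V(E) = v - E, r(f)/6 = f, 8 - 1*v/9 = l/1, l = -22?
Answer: 2808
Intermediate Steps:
v = 270 (v = 72 - (-198)/1 = 72 - (-198) = 72 - 9*(-22) = 72 + 198 = 270)
r(f) = 6*f
V(E) = 270 - E
V(r(6))*12 = (270 - 6*6)*12 = (270 - 1*36)*12 = (270 - 36)*12 = 234*12 = 2808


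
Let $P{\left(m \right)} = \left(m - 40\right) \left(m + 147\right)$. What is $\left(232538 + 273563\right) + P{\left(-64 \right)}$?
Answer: $497469$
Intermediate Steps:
$P{\left(m \right)} = \left(-40 + m\right) \left(147 + m\right)$
$\left(232538 + 273563\right) + P{\left(-64 \right)} = \left(232538 + 273563\right) + \left(-5880 + \left(-64\right)^{2} + 107 \left(-64\right)\right) = 506101 - 8632 = 497469$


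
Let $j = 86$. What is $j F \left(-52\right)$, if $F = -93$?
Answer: $415896$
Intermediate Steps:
$j F \left(-52\right) = 86 \left(-93\right) \left(-52\right) = \left(-7998\right) \left(-52\right) = 415896$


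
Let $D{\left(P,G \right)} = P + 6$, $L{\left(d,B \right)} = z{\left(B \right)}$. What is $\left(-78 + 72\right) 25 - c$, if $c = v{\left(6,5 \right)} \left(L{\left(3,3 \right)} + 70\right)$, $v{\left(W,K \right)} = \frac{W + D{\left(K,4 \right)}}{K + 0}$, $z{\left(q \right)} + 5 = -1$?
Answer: $- \frac{1838}{5} \approx -367.6$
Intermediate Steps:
$z{\left(q \right)} = -6$ ($z{\left(q \right)} = -5 - 1 = -6$)
$L{\left(d,B \right)} = -6$
$D{\left(P,G \right)} = 6 + P$
$v{\left(W,K \right)} = \frac{6 + K + W}{K}$ ($v{\left(W,K \right)} = \frac{W + \left(6 + K\right)}{K + 0} = \frac{6 + K + W}{K}$)
$c = \frac{1088}{5}$ ($c = \frac{6 + 5 + 6}{5} \left(-6 + 70\right) = \frac{1}{5} \cdot 17 \cdot 64 = \frac{17}{5} \cdot 64 = \frac{1088}{5} \approx 217.6$)
$\left(-78 + 72\right) 25 - c = \left(-78 + 72\right) 25 - \frac{1088}{5} = \left(-6\right) 25 - \frac{1088}{5} = -150 - \frac{1088}{5} = - \frac{1838}{5}$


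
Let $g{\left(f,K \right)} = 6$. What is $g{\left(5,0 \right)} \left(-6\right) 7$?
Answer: $-252$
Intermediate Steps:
$g{\left(5,0 \right)} \left(-6\right) 7 = 6 \left(-6\right) 7 = \left(-36\right) 7 = -252$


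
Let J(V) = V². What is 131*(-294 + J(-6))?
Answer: -33798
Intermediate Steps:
131*(-294 + J(-6)) = 131*(-294 + (-6)²) = 131*(-294 + 36) = 131*(-258) = -33798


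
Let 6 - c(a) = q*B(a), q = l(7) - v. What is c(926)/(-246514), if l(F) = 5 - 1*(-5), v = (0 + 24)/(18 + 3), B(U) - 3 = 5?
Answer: 227/862799 ≈ 0.00026310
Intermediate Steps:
B(U) = 8 (B(U) = 3 + 5 = 8)
v = 8/7 (v = 24/21 = 24*(1/21) = 8/7 ≈ 1.1429)
l(F) = 10 (l(F) = 5 + 5 = 10)
q = 62/7 (q = 10 - 1*8/7 = 10 - 8/7 = 62/7 ≈ 8.8571)
c(a) = -454/7 (c(a) = 6 - 62*8/7 = 6 - 1*496/7 = 6 - 496/7 = -454/7)
c(926)/(-246514) = -454/7/(-246514) = -454/7*(-1/246514) = 227/862799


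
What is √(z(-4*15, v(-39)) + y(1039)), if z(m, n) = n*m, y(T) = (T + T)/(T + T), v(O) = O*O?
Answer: I*√91259 ≈ 302.09*I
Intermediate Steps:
v(O) = O²
y(T) = 1 (y(T) = (2*T)/((2*T)) = (2*T)*(1/(2*T)) = 1)
z(m, n) = m*n
√(z(-4*15, v(-39)) + y(1039)) = √(-4*15*(-39)² + 1) = √(-60*1521 + 1) = √(-91260 + 1) = √(-91259) = I*√91259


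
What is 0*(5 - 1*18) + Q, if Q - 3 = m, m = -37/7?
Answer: -16/7 ≈ -2.2857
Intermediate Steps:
m = -37/7 (m = -37*⅐ = -37/7 ≈ -5.2857)
Q = -16/7 (Q = 3 - 37/7 = -16/7 ≈ -2.2857)
0*(5 - 1*18) + Q = 0*(5 - 1*18) - 16/7 = 0*(5 - 18) - 16/7 = 0*(-13) - 16/7 = 0 - 16/7 = -16/7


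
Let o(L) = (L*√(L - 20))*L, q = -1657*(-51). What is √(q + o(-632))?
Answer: √(84507 + 798848*I*√163) ≈ 2267.6 + 2248.9*I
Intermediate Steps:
q = 84507
o(L) = L²*√(-20 + L) (o(L) = (L*√(-20 + L))*L = L²*√(-20 + L))
√(q + o(-632)) = √(84507 + (-632)²*√(-20 - 632)) = √(84507 + 399424*√(-652)) = √(84507 + 399424*(2*I*√163)) = √(84507 + 798848*I*√163)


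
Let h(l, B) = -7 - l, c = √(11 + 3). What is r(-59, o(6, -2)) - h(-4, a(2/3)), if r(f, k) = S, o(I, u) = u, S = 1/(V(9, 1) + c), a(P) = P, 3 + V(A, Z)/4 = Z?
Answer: 71/25 - √14/50 ≈ 2.7652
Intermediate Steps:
V(A, Z) = -12 + 4*Z
c = √14 ≈ 3.7417
S = 1/(-8 + √14) (S = 1/((-12 + 4*1) + √14) = 1/((-12 + 4) + √14) = 1/(-8 + √14) ≈ -0.23483)
r(f, k) = -4/25 - √14/50
r(-59, o(6, -2)) - h(-4, a(2/3)) = (-4/25 - √14/50) - (-7 - 1*(-4)) = (-4/25 - √14/50) - (-7 + 4) = (-4/25 - √14/50) - 1*(-3) = (-4/25 - √14/50) + 3 = 71/25 - √14/50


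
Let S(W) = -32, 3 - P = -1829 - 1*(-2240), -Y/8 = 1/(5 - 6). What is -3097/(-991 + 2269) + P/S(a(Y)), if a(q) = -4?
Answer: 26395/2556 ≈ 10.327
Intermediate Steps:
Y = 8 (Y = -8/(5 - 6) = -8/(-1) = -8*(-1) = 8)
P = -408 (P = 3 - (-1829 - 1*(-2240)) = 3 - (-1829 + 2240) = 3 - 1*411 = 3 - 411 = -408)
-3097/(-991 + 2269) + P/S(a(Y)) = -3097/(-991 + 2269) - 408/(-32) = -3097/1278 - 408*(-1/32) = -3097*1/1278 + 51/4 = -3097/1278 + 51/4 = 26395/2556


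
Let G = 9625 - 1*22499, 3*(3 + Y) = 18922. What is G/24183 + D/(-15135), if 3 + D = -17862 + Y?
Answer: 28241204/122003235 ≈ 0.23148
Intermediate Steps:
Y = 18913/3 (Y = -3 + (⅓)*18922 = -3 + 18922/3 = 18913/3 ≈ 6304.3)
G = -12874 (G = 9625 - 22499 = -12874)
D = -34682/3 (D = -3 + (-17862 + 18913/3) = -3 - 34673/3 = -34682/3 ≈ -11561.)
G/24183 + D/(-15135) = -12874/24183 - 34682/3/(-15135) = -12874*1/24183 - 34682/3*(-1/15135) = -12874/24183 + 34682/45405 = 28241204/122003235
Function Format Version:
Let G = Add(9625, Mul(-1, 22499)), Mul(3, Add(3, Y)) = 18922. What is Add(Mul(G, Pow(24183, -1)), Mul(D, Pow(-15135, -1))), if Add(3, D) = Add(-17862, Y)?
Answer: Rational(28241204, 122003235) ≈ 0.23148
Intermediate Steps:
Y = Rational(18913, 3) (Y = Add(-3, Mul(Rational(1, 3), 18922)) = Add(-3, Rational(18922, 3)) = Rational(18913, 3) ≈ 6304.3)
G = -12874 (G = Add(9625, -22499) = -12874)
D = Rational(-34682, 3) (D = Add(-3, Add(-17862, Rational(18913, 3))) = Add(-3, Rational(-34673, 3)) = Rational(-34682, 3) ≈ -11561.)
Add(Mul(G, Pow(24183, -1)), Mul(D, Pow(-15135, -1))) = Add(Mul(-12874, Pow(24183, -1)), Mul(Rational(-34682, 3), Pow(-15135, -1))) = Add(Mul(-12874, Rational(1, 24183)), Mul(Rational(-34682, 3), Rational(-1, 15135))) = Add(Rational(-12874, 24183), Rational(34682, 45405)) = Rational(28241204, 122003235)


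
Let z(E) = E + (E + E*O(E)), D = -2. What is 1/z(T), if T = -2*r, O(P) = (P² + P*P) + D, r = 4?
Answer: -1/1024 ≈ -0.00097656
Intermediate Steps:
O(P) = -2 + 2*P² (O(P) = (P² + P*P) - 2 = (P² + P²) - 2 = 2*P² - 2 = -2 + 2*P²)
T = -8 (T = -2*4 = -8)
z(E) = 2*E + E*(-2 + 2*E²) (z(E) = E + (E + E*(-2 + 2*E²)) = 2*E + E*(-2 + 2*E²))
1/z(T) = 1/(2*(-8)³) = 1/(2*(-512)) = 1/(-1024) = -1/1024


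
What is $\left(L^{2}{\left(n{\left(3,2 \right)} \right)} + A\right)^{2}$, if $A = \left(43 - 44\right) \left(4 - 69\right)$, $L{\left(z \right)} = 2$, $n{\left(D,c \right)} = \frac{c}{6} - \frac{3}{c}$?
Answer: $4761$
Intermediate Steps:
$n{\left(D,c \right)} = - \frac{3}{c} + \frac{c}{6}$ ($n{\left(D,c \right)} = c \frac{1}{6} - \frac{3}{c} = \frac{c}{6} - \frac{3}{c} = - \frac{3}{c} + \frac{c}{6}$)
$A = 65$ ($A = \left(-1\right) \left(-65\right) = 65$)
$\left(L^{2}{\left(n{\left(3,2 \right)} \right)} + A\right)^{2} = \left(2^{2} + 65\right)^{2} = \left(4 + 65\right)^{2} = 69^{2} = 4761$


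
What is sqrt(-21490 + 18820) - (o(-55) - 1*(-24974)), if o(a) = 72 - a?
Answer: -25101 + I*sqrt(2670) ≈ -25101.0 + 51.672*I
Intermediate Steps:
sqrt(-21490 + 18820) - (o(-55) - 1*(-24974)) = sqrt(-21490 + 18820) - ((72 - 1*(-55)) - 1*(-24974)) = sqrt(-2670) - ((72 + 55) + 24974) = I*sqrt(2670) - (127 + 24974) = I*sqrt(2670) - 1*25101 = I*sqrt(2670) - 25101 = -25101 + I*sqrt(2670)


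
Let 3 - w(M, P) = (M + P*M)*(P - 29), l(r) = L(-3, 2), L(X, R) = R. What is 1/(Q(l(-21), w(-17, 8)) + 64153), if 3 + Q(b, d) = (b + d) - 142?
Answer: 1/60800 ≈ 1.6447e-5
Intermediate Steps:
l(r) = 2
w(M, P) = 3 - (-29 + P)*(M + M*P) (w(M, P) = 3 - (M + P*M)*(P - 29) = 3 - (M + M*P)*(-29 + P) = 3 - (-29 + P)*(M + M*P))
Q(b, d) = -145 + b + d (Q(b, d) = -3 + ((b + d) - 142) = -3 + (-142 + b + d) = -145 + b + d)
1/(Q(l(-21), w(-17, 8)) + 64153) = 1/((-145 + 2 + (3 + 29*(-17) - 1*(-17)*8² + 28*(-17)*8)) + 64153) = 1/((-145 + 2 + (3 - 493 - 1*(-17)*64 - 3808)) + 64153) = 1/((-145 + 2 + (3 - 493 + 1088 - 3808)) + 64153) = 1/((-145 + 2 - 3210) + 64153) = 1/(-3353 + 64153) = 1/60800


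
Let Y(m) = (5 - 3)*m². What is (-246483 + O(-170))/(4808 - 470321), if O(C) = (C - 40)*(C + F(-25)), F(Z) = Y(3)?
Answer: 71521/155171 ≈ 0.46092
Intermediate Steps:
Y(m) = 2*m²
F(Z) = 18 (F(Z) = 2*3² = 2*9 = 18)
O(C) = (-40 + C)*(18 + C) (O(C) = (C - 40)*(C + 18) = (-40 + C)*(18 + C))
(-246483 + O(-170))/(4808 - 470321) = (-246483 + (-720 + (-170)² - 22*(-170)))/(4808 - 470321) = (-246483 + (-720 + 28900 + 3740))/(-465513) = (-246483 + 31920)*(-1/465513) = -214563*(-1/465513) = 71521/155171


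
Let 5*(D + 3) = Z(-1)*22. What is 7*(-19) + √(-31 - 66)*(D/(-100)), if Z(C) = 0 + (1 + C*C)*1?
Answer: -133 - 29*I*√97/500 ≈ -133.0 - 0.57123*I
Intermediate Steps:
Z(C) = 1 + C² (Z(C) = 0 + (1 + C²)*1 = 0 + (1 + C²) = 1 + C²)
D = 29/5 (D = -3 + ((1 + (-1)²)*22)/5 = -3 + ((1 + 1)*22)/5 = -3 + (2*22)/5 = -3 + (⅕)*44 = -3 + 44/5 = 29/5 ≈ 5.8000)
7*(-19) + √(-31 - 66)*(D/(-100)) = 7*(-19) + √(-31 - 66)*((29/5)/(-100)) = -133 + √(-97)*((29/5)*(-1/100)) = -133 + (I*√97)*(-29/500) = -133 - 29*I*√97/500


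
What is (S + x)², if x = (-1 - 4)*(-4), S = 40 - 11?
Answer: 2401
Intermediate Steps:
S = 29
x = 20 (x = -5*(-4) = 20)
(S + x)² = (29 + 20)² = 49² = 2401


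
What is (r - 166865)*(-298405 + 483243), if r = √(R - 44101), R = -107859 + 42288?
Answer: -30842992870 + 369676*I*√27418 ≈ -3.0843e+10 + 6.1212e+7*I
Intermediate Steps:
R = -65571
r = 2*I*√27418 (r = √(-65571 - 44101) = √(-109672) = 2*I*√27418 ≈ 331.17*I)
(r - 166865)*(-298405 + 483243) = (2*I*√27418 - 166865)*(-298405 + 483243) = (-166865 + 2*I*√27418)*184838 = -30842992870 + 369676*I*√27418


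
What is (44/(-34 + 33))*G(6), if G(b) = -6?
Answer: 264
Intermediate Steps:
(44/(-34 + 33))*G(6) = (44/(-34 + 33))*(-6) = (44/(-1))*(-6) = -1*44*(-6) = -44*(-6) = 264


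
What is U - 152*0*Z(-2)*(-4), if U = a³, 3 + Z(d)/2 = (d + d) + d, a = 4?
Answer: 64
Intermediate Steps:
Z(d) = -6 + 6*d (Z(d) = -6 + 2*((d + d) + d) = -6 + 2*(2*d + d) = -6 + 2*(3*d) = -6 + 6*d)
U = 64 (U = 4³ = 64)
U - 152*0*Z(-2)*(-4) = 64 - 152*0*(-6 + 6*(-2))*(-4) = 64 - 152*0*(-6 - 12)*(-4) = 64 - 152*0*(-18)*(-4) = 64 - 0*(-4) = 64 - 152*0 = 64 + 0 = 64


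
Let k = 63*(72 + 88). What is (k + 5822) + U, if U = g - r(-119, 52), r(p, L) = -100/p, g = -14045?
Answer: 220883/119 ≈ 1856.2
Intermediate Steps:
k = 10080 (k = 63*160 = 10080)
U = -1671455/119 (U = -14045 - (-100)/(-119) = -14045 - (-100)*(-1)/119 = -14045 - 1*100/119 = -14045 - 100/119 = -1671455/119 ≈ -14046.)
(k + 5822) + U = (10080 + 5822) - 1671455/119 = 15902 - 1671455/119 = 220883/119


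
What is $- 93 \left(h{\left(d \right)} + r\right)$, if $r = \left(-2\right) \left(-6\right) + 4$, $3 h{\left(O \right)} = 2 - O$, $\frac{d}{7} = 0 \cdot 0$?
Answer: $-1550$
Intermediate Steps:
$d = 0$ ($d = 7 \cdot 0 \cdot 0 = 7 \cdot 0 = 0$)
$h{\left(O \right)} = \frac{2}{3} - \frac{O}{3}$ ($h{\left(O \right)} = \frac{2 - O}{3} = \frac{2}{3} - \frac{O}{3}$)
$r = 16$ ($r = 12 + 4 = 16$)
$- 93 \left(h{\left(d \right)} + r\right) = - 93 \left(\left(\frac{2}{3} - 0\right) + 16\right) = - 93 \left(\left(\frac{2}{3} + 0\right) + 16\right) = - 93 \left(\frac{2}{3} + 16\right) = \left(-93\right) \frac{50}{3} = -1550$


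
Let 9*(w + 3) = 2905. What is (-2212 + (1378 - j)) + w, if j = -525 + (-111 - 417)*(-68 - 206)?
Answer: -1301951/9 ≈ -1.4466e+5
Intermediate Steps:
w = 2878/9 (w = -3 + (⅑)*2905 = -3 + 2905/9 = 2878/9 ≈ 319.78)
j = 144147 (j = -525 - 528*(-274) = -525 + 144672 = 144147)
(-2212 + (1378 - j)) + w = (-2212 + (1378 - 1*144147)) + 2878/9 = (-2212 + (1378 - 144147)) + 2878/9 = (-2212 - 142769) + 2878/9 = -144981 + 2878/9 = -1301951/9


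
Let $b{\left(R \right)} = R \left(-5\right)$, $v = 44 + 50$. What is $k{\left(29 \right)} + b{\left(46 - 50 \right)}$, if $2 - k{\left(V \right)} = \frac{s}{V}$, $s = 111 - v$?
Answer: $\frac{621}{29} \approx 21.414$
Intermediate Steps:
$v = 94$
$b{\left(R \right)} = - 5 R$
$s = 17$ ($s = 111 - 94 = 17$)
$k{\left(V \right)} = 2 - \frac{17}{V}$
$k{\left(29 \right)} + b{\left(46 - 50 \right)} = \left(2 - \frac{17}{29}\right) - 5 \left(46 - 50\right) = \left(2 - \frac{17}{29}\right) - -20 = \left(2 - \frac{17}{29}\right) + 20 = \frac{41}{29} + 20 = \frac{621}{29}$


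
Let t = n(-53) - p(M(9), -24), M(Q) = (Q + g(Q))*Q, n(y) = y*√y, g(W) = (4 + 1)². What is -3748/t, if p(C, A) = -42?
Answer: -157416/150641 - 198644*I*√53/150641 ≈ -1.045 - 9.6*I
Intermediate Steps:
g(W) = 25 (g(W) = 5² = 25)
n(y) = y^(3/2)
M(Q) = Q*(25 + Q) (M(Q) = (Q + 25)*Q = (25 + Q)*Q = Q*(25 + Q))
t = 42 - 53*I*√53 (t = (-53)^(3/2) - 1*(-42) = -53*I*√53 + 42 = 42 - 53*I*√53 ≈ 42.0 - 385.85*I)
-3748/t = -3748/(42 - 53*I*√53)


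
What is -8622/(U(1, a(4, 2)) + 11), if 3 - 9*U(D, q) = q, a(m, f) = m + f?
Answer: -12933/16 ≈ -808.31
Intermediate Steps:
a(m, f) = f + m
U(D, q) = ⅓ - q/9
-8622/(U(1, a(4, 2)) + 11) = -8622/((⅓ - (2 + 4)/9) + 11) = -8622/((⅓ - ⅑*6) + 11) = -8622/((⅓ - ⅔) + 11) = -8622/(-⅓ + 11) = -8622/(32/3) = (3/32)*(-8622) = -12933/16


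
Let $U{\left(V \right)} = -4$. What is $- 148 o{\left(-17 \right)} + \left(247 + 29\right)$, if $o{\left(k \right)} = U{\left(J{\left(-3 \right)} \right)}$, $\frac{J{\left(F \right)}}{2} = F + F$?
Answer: $868$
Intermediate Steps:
$J{\left(F \right)} = 4 F$ ($J{\left(F \right)} = 2 \left(F + F\right) = 2 \cdot 2 F = 4 F$)
$o{\left(k \right)} = -4$
$- 148 o{\left(-17 \right)} + \left(247 + 29\right) = \left(-148\right) \left(-4\right) + \left(247 + 29\right) = 592 + 276 = 868$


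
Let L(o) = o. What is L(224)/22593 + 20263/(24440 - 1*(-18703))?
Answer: 155821997/324909933 ≈ 0.47959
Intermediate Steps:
L(224)/22593 + 20263/(24440 - 1*(-18703)) = 224/22593 + 20263/(24440 - 1*(-18703)) = 224*(1/22593) + 20263/(24440 + 18703) = 224/22593 + 20263/43143 = 155821997/324909933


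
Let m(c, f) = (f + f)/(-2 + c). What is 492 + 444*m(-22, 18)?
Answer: -174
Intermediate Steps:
m(c, f) = 2*f/(-2 + c) (m(c, f) = (2*f)/(-2 + c) = 2*f/(-2 + c))
492 + 444*m(-22, 18) = 492 + 444*(2*18/(-2 - 22)) = 492 + 444*(2*18/(-24)) = 492 + 444*(2*18*(-1/24)) = 492 + 444*(-3/2) = 492 - 666 = -174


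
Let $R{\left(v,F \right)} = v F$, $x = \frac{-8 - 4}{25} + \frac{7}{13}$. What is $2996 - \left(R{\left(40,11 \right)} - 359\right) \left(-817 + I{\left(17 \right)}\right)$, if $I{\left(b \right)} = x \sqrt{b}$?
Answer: $69173 - \frac{1539 \sqrt{17}}{325} \approx 69154.0$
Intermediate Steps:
$x = \frac{19}{325}$ ($x = \left(-12\right) \frac{1}{25} + 7 \cdot \frac{1}{13} = - \frac{12}{25} + \frac{7}{13} = \frac{19}{325} \approx 0.058462$)
$R{\left(v,F \right)} = F v$
$I{\left(b \right)} = \frac{19 \sqrt{b}}{325}$
$2996 - \left(R{\left(40,11 \right)} - 359\right) \left(-817 + I{\left(17 \right)}\right) = 2996 - \left(11 \cdot 40 - 359\right) \left(-817 + \frac{19 \sqrt{17}}{325}\right) = 2996 - \left(440 - 359\right) \left(-817 + \frac{19 \sqrt{17}}{325}\right) = 2996 - 81 \left(-817 + \frac{19 \sqrt{17}}{325}\right) = 2996 - \left(-66177 + \frac{1539 \sqrt{17}}{325}\right) = 2996 + \left(66177 - \frac{1539 \sqrt{17}}{325}\right) = 69173 - \frac{1539 \sqrt{17}}{325}$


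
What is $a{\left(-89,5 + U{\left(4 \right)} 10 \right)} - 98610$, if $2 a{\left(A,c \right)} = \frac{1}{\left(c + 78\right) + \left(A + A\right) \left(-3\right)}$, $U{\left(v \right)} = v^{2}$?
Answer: $- \frac{153239939}{1554} \approx -98610.0$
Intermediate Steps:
$a{\left(A,c \right)} = \frac{1}{2 \left(78 + c - 6 A\right)}$ ($a{\left(A,c \right)} = \frac{1}{2 \left(\left(c + 78\right) + \left(A + A\right) \left(-3\right)\right)} = \frac{1}{2 \left(\left(78 + c\right) + 2 A \left(-3\right)\right)} = \frac{1}{2 \left(\left(78 + c\right) - 6 A\right)} = \frac{1}{2 \left(78 + c - 6 A\right)}$)
$a{\left(-89,5 + U{\left(4 \right)} 10 \right)} - 98610 = \frac{1}{2 \left(78 + \left(5 + 4^{2} \cdot 10\right) - -534\right)} - 98610 = \frac{1}{2 \left(78 + \left(5 + 16 \cdot 10\right) + 534\right)} - 98610 = \frac{1}{2 \left(78 + \left(5 + 160\right) + 534\right)} - 98610 = \frac{1}{2 \left(78 + 165 + 534\right)} - 98610 = \frac{1}{2 \cdot 777} - 98610 = \frac{1}{2} \cdot \frac{1}{777} - 98610 = \frac{1}{1554} - 98610 = - \frac{153239939}{1554}$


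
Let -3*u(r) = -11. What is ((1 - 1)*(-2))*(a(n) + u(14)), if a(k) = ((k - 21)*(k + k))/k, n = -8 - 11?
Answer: 0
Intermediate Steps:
n = -19
a(k) = -42 + 2*k (a(k) = ((-21 + k)*(2*k))/k = (2*k*(-21 + k))/k = -42 + 2*k)
u(r) = 11/3 (u(r) = -1/3*(-11) = 11/3)
((1 - 1)*(-2))*(a(n) + u(14)) = ((1 - 1)*(-2))*((-42 + 2*(-19)) + 11/3) = (0*(-2))*((-42 - 38) + 11/3) = 0*(-80 + 11/3) = 0*(-229/3) = 0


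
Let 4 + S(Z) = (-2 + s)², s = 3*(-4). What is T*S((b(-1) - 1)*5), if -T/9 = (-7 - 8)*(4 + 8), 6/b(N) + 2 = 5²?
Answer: 311040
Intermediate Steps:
b(N) = 6/23 (b(N) = 6/(-2 + 5²) = 6/(-2 + 25) = 6/23)
s = -12
S(Z) = 192 (S(Z) = -4 + (-2 - 12)² = -4 + (-14)² = -4 + 196 = 192)
T = 1620 (T = -9*(-7 - 8)*(4 + 8) = -(-135)*12 = -9*(-180) = 1620)
T*S((b(-1) - 1)*5) = 1620*192 = 311040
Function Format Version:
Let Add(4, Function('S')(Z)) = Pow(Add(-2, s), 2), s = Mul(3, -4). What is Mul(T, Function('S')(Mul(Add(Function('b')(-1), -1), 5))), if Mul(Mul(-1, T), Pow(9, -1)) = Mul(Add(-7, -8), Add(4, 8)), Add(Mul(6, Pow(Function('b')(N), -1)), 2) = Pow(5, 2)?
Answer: 311040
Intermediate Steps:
Function('b')(N) = Rational(6, 23) (Function('b')(N) = Mul(6, Pow(Add(-2, Pow(5, 2)), -1)) = Mul(6, Pow(Add(-2, 25), -1)) = Mul(6, Pow(23, -1)) = Mul(6, Rational(1, 23)) = Rational(6, 23))
s = -12
Function('S')(Z) = 192 (Function('S')(Z) = Add(-4, Pow(Add(-2, -12), 2)) = Add(-4, Pow(-14, 2)) = Add(-4, 196) = 192)
T = 1620 (T = Mul(-9, Mul(Add(-7, -8), Add(4, 8))) = Mul(-9, Mul(-15, 12)) = Mul(-9, -180) = 1620)
Mul(T, Function('S')(Mul(Add(Function('b')(-1), -1), 5))) = Mul(1620, 192) = 311040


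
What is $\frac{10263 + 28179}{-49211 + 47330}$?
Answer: $- \frac{12814}{627} \approx -20.437$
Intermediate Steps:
$\frac{10263 + 28179}{-49211 + 47330} = \frac{38442}{-1881} = 38442 \left(- \frac{1}{1881}\right) = - \frac{12814}{627}$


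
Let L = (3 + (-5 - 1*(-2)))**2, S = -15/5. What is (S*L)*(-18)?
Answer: 0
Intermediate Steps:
S = -3 (S = -15*1/5 = -3)
L = 0 (L = (3 + (-5 + 2))**2 = (3 - 3)**2 = 0**2 = 0)
(S*L)*(-18) = -3*0*(-18) = 0*(-18) = 0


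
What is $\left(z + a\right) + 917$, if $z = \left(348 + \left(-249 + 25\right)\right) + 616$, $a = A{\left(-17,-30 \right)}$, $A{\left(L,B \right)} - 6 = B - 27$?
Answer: $1606$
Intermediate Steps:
$A{\left(L,B \right)} = -21 + B$ ($A{\left(L,B \right)} = 6 + \left(B - 27\right) = 6 + \left(-27 + B\right) = -21 + B$)
$a = -51$ ($a = -21 - 30 = -51$)
$z = 740$ ($z = \left(348 - 224\right) + 616 = 124 + 616 = 740$)
$\left(z + a\right) + 917 = \left(740 - 51\right) + 917 = 689 + 917 = 1606$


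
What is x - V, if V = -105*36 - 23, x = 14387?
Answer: 18190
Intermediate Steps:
V = -3803 (V = -3780 - 23 = -3803)
x - V = 14387 - 1*(-3803) = 14387 + 3803 = 18190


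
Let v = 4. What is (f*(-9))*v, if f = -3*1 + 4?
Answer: -36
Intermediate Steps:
f = 1 (f = -3 + 4 = 1)
(f*(-9))*v = (1*(-9))*4 = -9*4 = -36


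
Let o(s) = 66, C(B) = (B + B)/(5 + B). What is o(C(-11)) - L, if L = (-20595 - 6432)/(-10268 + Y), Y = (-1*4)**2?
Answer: 59055/932 ≈ 63.364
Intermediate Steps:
C(B) = 2*B/(5 + B) (C(B) = (2*B)/(5 + B) = 2*B/(5 + B))
Y = 16 (Y = (-4)**2 = 16)
L = 2457/932 (L = (-20595 - 6432)/(-10268 + 16) = -27027/(-10252) = -27027*(-1/10252) = 2457/932 ≈ 2.6363)
o(C(-11)) - L = 66 - 1*2457/932 = 66 - 2457/932 = 59055/932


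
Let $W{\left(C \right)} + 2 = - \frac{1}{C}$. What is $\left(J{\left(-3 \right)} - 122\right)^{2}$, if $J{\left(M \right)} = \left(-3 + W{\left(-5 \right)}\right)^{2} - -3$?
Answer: $\frac{5755201}{625} \approx 9208.3$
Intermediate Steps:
$W{\left(C \right)} = -2 - \frac{1}{C}$
$J{\left(M \right)} = \frac{651}{25}$ ($J{\left(M \right)} = \left(-3 - \frac{9}{5}\right)^{2} - -3 = \left(-3 - \frac{9}{5}\right)^{2} + 3 = \left(- \frac{24}{5}\right)^{2} + 3 = \frac{576}{25} + 3 = \frac{651}{25}$)
$\left(J{\left(-3 \right)} - 122\right)^{2} = \left(\frac{651}{25} - 122\right)^{2} = \left(- \frac{2399}{25}\right)^{2} = \frac{5755201}{625}$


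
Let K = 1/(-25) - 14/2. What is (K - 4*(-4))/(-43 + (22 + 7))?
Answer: -16/25 ≈ -0.64000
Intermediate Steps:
K = -176/25 (K = 1*(-1/25) - 14*½ = -1/25 - 7 = -176/25 ≈ -7.0400)
(K - 4*(-4))/(-43 + (22 + 7)) = (-176/25 - 4*(-4))/(-43 + (22 + 7)) = (-176/25 + 16)/(-43 + 29) = (224/25)/(-14) = -1/14*224/25 = -16/25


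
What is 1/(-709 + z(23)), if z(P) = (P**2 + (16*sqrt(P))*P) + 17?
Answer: 163/3088183 + 368*sqrt(23)/3088183 ≈ 0.00062427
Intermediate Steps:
z(P) = 17 + P**2 + 16*P**(3/2) (z(P) = (P**2 + 16*P**(3/2)) + 17 = 17 + P**2 + 16*P**(3/2))
1/(-709 + z(23)) = 1/(-709 + (17 + 23**2 + 16*23**(3/2))) = 1/(-709 + (17 + 529 + 16*(23*sqrt(23)))) = 1/(-709 + (17 + 529 + 368*sqrt(23))) = 1/(-709 + (546 + 368*sqrt(23))) = 1/(-163 + 368*sqrt(23))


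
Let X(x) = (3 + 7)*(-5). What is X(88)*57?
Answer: -2850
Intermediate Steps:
X(x) = -50 (X(x) = 10*(-5) = -50)
X(88)*57 = -50*57 = -2850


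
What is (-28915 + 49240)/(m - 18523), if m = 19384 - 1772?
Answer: -20325/911 ≈ -22.311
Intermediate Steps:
m = 17612
(-28915 + 49240)/(m - 18523) = (-28915 + 49240)/(17612 - 18523) = 20325/(-911) = 20325*(-1/911) = -20325/911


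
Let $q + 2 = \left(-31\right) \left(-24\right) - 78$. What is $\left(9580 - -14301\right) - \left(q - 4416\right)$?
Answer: $27633$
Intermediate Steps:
$q = 664$ ($q = -2 - -666 = -2 + \left(744 - 78\right) = -2 + 666 = 664$)
$\left(9580 - -14301\right) - \left(q - 4416\right) = \left(9580 - -14301\right) - \left(664 - 4416\right) = \left(9580 + 14301\right) - -3752 = 23881 + 3752 = 27633$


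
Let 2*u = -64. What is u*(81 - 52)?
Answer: -928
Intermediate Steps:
u = -32 (u = (1/2)*(-64) = -32)
u*(81 - 52) = -32*(81 - 52) = -32*29 = -928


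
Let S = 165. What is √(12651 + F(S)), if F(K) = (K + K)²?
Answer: √121551 ≈ 348.64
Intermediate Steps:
F(K) = 4*K² (F(K) = (2*K)² = 4*K²)
√(12651 + F(S)) = √(12651 + 4*165²) = √(12651 + 4*27225) = √(12651 + 108900) = √121551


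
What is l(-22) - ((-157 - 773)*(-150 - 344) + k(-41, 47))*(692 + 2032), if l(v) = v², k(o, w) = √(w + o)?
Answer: -1251459596 - 2724*√6 ≈ -1.2515e+9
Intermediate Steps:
k(o, w) = √(o + w)
l(-22) - ((-157 - 773)*(-150 - 344) + k(-41, 47))*(692 + 2032) = (-22)² - ((-157 - 773)*(-150 - 344) + √(-41 + 47))*(692 + 2032) = 484 - (-930*(-494) + √6)*2724 = 484 - (459420 + √6)*2724 = 484 - (1251460080 + 2724*√6) = 484 + (-1251460080 - 2724*√6) = -1251459596 - 2724*√6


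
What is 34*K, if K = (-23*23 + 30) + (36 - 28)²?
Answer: -14790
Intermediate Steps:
K = -435 (K = (-529 + 30) + 8² = -499 + 64 = -435)
34*K = 34*(-435) = -14790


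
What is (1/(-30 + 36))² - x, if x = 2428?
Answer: -87407/36 ≈ -2428.0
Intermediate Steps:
(1/(-30 + 36))² - x = (1/(-30 + 36))² - 1*2428 = (1/6)² - 2428 = (⅙)² - 2428 = 1/36 - 2428 = -87407/36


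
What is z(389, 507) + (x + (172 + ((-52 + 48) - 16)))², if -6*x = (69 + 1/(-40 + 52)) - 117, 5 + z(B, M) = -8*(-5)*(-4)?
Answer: 131832001/5184 ≈ 25431.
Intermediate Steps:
z(B, M) = -165 (z(B, M) = -5 - 8*(-5)*(-4) = -5 + 40*(-4) = -5 - 160 = -165)
x = 575/72 (x = -((69 + 1/(-40 + 52)) - 117)/6 = -((69 + 1/12) - 117)/6 = -(829/12 - 117)/6 = -⅙*(-575/12) = 575/72 ≈ 7.9861)
z(389, 507) + (x + (172 + ((-52 + 48) - 16)))² = -165 + (575/72 + (172 + ((-52 + 48) - 16)))² = -165 + (575/72 + (172 + (-4 - 16)))² = -165 + (575/72 + (172 - 20))² = -165 + (575/72 + 152)² = -165 + (11519/72)² = -165 + 132687361/5184 = 131832001/5184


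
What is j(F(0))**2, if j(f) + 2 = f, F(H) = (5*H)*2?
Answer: 4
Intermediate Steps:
F(H) = 10*H
j(f) = -2 + f
j(F(0))**2 = (-2 + 10*0)**2 = (-2 + 0)**2 = (-2)**2 = 4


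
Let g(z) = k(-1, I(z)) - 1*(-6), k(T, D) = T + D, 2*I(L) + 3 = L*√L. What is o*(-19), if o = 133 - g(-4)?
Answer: -4921/2 - 76*I ≈ -2460.5 - 76.0*I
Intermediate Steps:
I(L) = -3/2 + L^(3/2)/2 (I(L) = -3/2 + (L*√L)/2 = -3/2 + L^(3/2)/2)
k(T, D) = D + T
g(z) = 7/2 + z^(3/2)/2 (g(z) = ((-3/2 + z^(3/2)/2) - 1) - 1*(-6) = (-5/2 + z^(3/2)/2) + 6 = 7/2 + z^(3/2)/2)
o = 259/2 + 4*I (o = 133 - (7/2 + (-4)^(3/2)/2) = 133 - (7/2 + (-8*I)/2) = 133 - (7/2 - 4*I) = 133 + (-7/2 + 4*I) = 259/2 + 4*I ≈ 129.5 + 4.0*I)
o*(-19) = (259/2 + 4*I)*(-19) = -4921/2 - 76*I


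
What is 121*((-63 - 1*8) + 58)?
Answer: -1573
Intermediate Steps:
121*((-63 - 1*8) + 58) = 121*((-63 - 8) + 58) = 121*(-71 + 58) = 121*(-13) = -1573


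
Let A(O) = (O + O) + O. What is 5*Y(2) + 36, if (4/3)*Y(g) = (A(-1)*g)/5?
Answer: 63/2 ≈ 31.500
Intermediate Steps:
A(O) = 3*O (A(O) = 2*O + O = 3*O)
Y(g) = -9*g/20 (Y(g) = 3*(((3*(-1))*g)/5)/4 = 3*(-3*g*(1/5))/4 = 3*(-3*g/5)/4 = -9*g/20)
5*Y(2) + 36 = 5*(-9/20*2) + 36 = 5*(-9/10) + 36 = -9/2 + 36 = 63/2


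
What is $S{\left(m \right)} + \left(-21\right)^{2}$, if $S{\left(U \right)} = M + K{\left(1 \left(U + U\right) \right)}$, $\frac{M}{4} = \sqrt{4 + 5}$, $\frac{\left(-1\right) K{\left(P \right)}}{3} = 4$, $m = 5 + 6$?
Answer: $441$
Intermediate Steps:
$m = 11$
$K{\left(P \right)} = -12$ ($K{\left(P \right)} = \left(-3\right) 4 = -12$)
$M = 12$ ($M = 4 \sqrt{4 + 5} = 4 \sqrt{9} = 4 \cdot 3 = 12$)
$S{\left(U \right)} = 0$ ($S{\left(U \right)} = 12 - 12 = 0$)
$S{\left(m \right)} + \left(-21\right)^{2} = 0 + \left(-21\right)^{2} = 0 + 441 = 441$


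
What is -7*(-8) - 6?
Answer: 50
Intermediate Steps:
-7*(-8) - 6 = 56 - 6 = 50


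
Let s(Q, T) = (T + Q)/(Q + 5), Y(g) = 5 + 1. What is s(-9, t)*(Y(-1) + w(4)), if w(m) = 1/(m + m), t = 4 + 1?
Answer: 49/8 ≈ 6.1250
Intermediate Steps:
Y(g) = 6
t = 5
w(m) = 1/(2*m)
s(Q, T) = (Q + T)/(5 + Q)
s(-9, t)*(Y(-1) + w(4)) = ((-9 + 5)/(5 - 9))*(6 + (½)/4) = (-4/(-4))*(6 + (½)*(¼)) = (-¼*(-4))*(6 + ⅛) = 1*(49/8) = 49/8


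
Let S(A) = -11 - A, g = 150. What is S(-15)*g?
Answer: 600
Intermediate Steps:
S(-15)*g = (-11 - 1*(-15))*150 = (-11 + 15)*150 = 4*150 = 600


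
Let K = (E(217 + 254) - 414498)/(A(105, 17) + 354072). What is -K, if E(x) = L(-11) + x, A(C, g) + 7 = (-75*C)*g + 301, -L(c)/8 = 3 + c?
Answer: 413963/220491 ≈ 1.8775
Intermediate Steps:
L(c) = -24 - 8*c (L(c) = -8*(3 + c) = -24 - 8*c)
A(C, g) = 294 - 75*C*g (A(C, g) = -7 + ((-75*C)*g + 301) = -7 + (-75*C*g + 301) = -7 + (301 - 75*C*g) = 294 - 75*C*g)
E(x) = 64 + x (E(x) = (-24 - 8*(-11)) + x = (-24 + 88) + x = 64 + x)
K = -413963/220491 (K = ((64 + (217 + 254)) - 414498)/((294 - 75*105*17) + 354072) = ((64 + 471) - 414498)/((294 - 133875) + 354072) = (535 - 414498)/(-133581 + 354072) = -413963/220491 ≈ -1.8775)
-K = -1*(-413963/220491) = 413963/220491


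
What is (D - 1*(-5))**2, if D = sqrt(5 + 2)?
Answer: (5 + sqrt(7))**2 ≈ 58.458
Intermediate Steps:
D = sqrt(7) ≈ 2.6458
(D - 1*(-5))**2 = (sqrt(7) - 1*(-5))**2 = (sqrt(7) + 5)**2 = (5 + sqrt(7))**2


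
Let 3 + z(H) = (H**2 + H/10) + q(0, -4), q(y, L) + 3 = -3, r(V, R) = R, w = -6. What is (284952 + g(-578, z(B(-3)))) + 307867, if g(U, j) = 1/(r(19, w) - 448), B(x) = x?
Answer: 269139825/454 ≈ 5.9282e+5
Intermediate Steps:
q(y, L) = -6 (q(y, L) = -3 - 3 = -6)
z(H) = -9 + H**2 + H/10 (z(H) = -3 + ((H**2 + H/10) - 6) = -3 + (-6 + H**2 + H/10) = -9 + H**2 + H/10)
g(U, j) = -1/454 (g(U, j) = 1/(-6 - 448) = 1/(-454) = -1/454)
(284952 + g(-578, z(B(-3)))) + 307867 = (284952 - 1/454) + 307867 = 129368207/454 + 307867 = 269139825/454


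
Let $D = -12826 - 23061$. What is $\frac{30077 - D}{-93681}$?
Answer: $- \frac{21988}{31227} \approx -0.70413$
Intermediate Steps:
$D = -35887$ ($D = -12826 - 23061 = -35887$)
$\frac{30077 - D}{-93681} = \frac{30077 - -35887}{-93681} = \left(30077 + 35887\right) \left(- \frac{1}{93681}\right) = 65964 \left(- \frac{1}{93681}\right) = - \frac{21988}{31227}$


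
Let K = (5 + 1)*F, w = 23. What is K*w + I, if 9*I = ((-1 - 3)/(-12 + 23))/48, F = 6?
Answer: 983663/1188 ≈ 828.00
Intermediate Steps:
K = 36 (K = (5 + 1)*6 = 6*6 = 36)
I = -1/1188 (I = (((-1 - 3)/(-12 + 23))/48)/9 = (-4/11*(1/48))/9 = (-4*1/11*(1/48))/9 = (-4/11*1/48)/9 = (⅑)*(-1/132) = -1/1188 ≈ -0.00084175)
K*w + I = 36*23 - 1/1188 = 828 - 1/1188 = 983663/1188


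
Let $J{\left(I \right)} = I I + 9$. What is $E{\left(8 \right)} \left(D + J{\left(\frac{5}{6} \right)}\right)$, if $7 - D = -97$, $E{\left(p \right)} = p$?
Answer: $\frac{8186}{9} \approx 909.56$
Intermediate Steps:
$J{\left(I \right)} = 9 + I^{2}$ ($J{\left(I \right)} = I^{2} + 9 = 9 + I^{2}$)
$D = 104$ ($D = 7 - -97 = 7 + 97 = 104$)
$E{\left(8 \right)} \left(D + J{\left(\frac{5}{6} \right)}\right) = 8 \left(104 + \left(9 + \left(\frac{5}{6}\right)^{2}\right)\right) = 8 \left(104 + \left(9 + \frac{25}{36}\right)\right) = 8 \left(104 + \frac{349}{36}\right) = 8 \cdot \frac{4093}{36} = \frac{8186}{9}$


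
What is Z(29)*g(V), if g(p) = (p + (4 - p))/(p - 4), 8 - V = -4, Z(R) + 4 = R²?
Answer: 837/2 ≈ 418.50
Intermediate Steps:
Z(R) = -4 + R²
V = 12 (V = 8 - 1*(-4) = 8 + 4 = 12)
g(p) = 4/(-4 + p)
Z(29)*g(V) = (-4 + 29²)*(4/(-4 + 12)) = (-4 + 841)*(4/8) = 837*(4*(⅛)) = 837*(½) = 837/2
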